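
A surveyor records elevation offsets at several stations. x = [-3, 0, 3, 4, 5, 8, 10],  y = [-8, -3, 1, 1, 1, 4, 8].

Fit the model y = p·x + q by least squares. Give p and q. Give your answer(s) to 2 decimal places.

The normal equations are: 223·p + 27·q = 148;  27·p + 7·q = 4.
Determinant 223·7 − 27² = 832.
p = (148·7 − 27·4)/832 = 29/26; q = (223·4 − 27·148)/832 = -97/26.

p = 1.12, q = -3.73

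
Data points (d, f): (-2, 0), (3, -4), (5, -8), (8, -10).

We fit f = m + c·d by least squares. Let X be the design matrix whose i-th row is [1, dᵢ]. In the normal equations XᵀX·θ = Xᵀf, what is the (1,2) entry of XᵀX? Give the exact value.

14

Row 1 ↔ basis 1, column 2 ↔ basis d, so (XᵀX)_{1,2} = Σᵢ d = (1)·(-2) + (1)·(3) + (1)·(5) + (1)·(8) = 14.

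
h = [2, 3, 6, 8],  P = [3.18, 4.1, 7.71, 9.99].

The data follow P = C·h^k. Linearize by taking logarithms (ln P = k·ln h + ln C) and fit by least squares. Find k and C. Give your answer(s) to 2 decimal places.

With ln Pᵢ as the transformed response and ln hᵢ as the regressor:
Σln h = 5.6630, Σ(ln h)² = 9.2219, Σln P = 6.9120, Σln h·ln P = 10.7977.
Normal system: [[9.2219, 5.6630]; [5.6630, 4]]·[k, ln C]ᵀ = [10.7977, 6.9120]ᵀ.
Slope k = (n·Σln h·ln P − Σln h·Σln P)/(n·Σ(ln h)² − (Σln h)²) = (4·10.7977 − 5.6630·6.9120)/4.8184 = 0.84026; ln C = (Σln P − k·Σln h)/n = 0.53841, so C = exp(0.53841) = 1.71328.

k = 0.84, C = 1.71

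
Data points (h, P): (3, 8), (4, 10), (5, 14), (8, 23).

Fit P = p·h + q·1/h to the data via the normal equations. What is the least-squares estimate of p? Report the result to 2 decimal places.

p = 2.91

MᵀM·[p, q]ᵀ = MᵀP reads: 114·p + 4·q = 318;  4·p + (3301/14400)·q = 1301/120.
Δ = 114·(3301/14400) − 4² = 24319/2400.
p = (318·(3301/14400) − 4·(1301/120))/(24319/2400) = 70873/24319; q = (114·(1301/120) − 4·318)/(24319/2400) = -86520/24319.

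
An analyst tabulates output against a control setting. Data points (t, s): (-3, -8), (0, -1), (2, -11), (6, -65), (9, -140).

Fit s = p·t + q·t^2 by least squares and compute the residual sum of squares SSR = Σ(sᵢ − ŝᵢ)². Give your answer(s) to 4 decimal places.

Normal-equation sums: Σt·t = 130, Σt·t^2 = 926, Σt^2·t^2 = 7954.
Moment sums: Σt·s = -1648, Σt^2·s = -13796.
So XᵀX·[p, q]ᵀ = Xᵀs: [[130, 926]; [926, 7954]]·[p, q]ᵀ = [-1648, -13796]ᵀ.
Eliminating q: 7954·(row 1) − 926·(row 2) gives 176544·p = 7954·(-1648) − 926·(-13796) = -333096, so p = -13879/7356.
Then q = ((-13796) − 926·(-13879/7356))/7954 = -11143/7356.
Residuals: -33/1226, -1, -1431/1226, 1047/1226, -391/1226; SSR = 1958/613.

SSR = 3.1941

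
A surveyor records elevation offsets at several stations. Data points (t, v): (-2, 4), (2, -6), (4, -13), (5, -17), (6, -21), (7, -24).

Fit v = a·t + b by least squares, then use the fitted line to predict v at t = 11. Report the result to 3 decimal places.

v̂ = -36.025

Normal-equation sums: Σt·t = 134, Σt = 22, Σ1 = 6.
Right-hand side: Σt·v = -451, Σv = -77.
det = 134·6 − 22² = 320.
a = ((-451)·6 − 22·(-77))/320 = -253/80; b = (134·(-77) − 22·(-451))/320 = -99/80.
At t = 11: v̂ = (-253/80)·(11) + (-99/80)·(1) = -1441/40.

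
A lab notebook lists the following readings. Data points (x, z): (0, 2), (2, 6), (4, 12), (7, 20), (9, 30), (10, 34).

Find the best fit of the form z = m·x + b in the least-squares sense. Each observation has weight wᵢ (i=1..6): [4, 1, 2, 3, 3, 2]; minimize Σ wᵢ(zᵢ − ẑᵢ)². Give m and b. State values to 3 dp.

Normal-equation sums: Σwᵢ·x·x = 626, Σwᵢ·x = 78, Σwᵢ·1 = 15.
And Σwᵢ·x·z = 2018, Σwᵢ·z = 256.
So AᵀWA·[m, b]ᵀ = AᵀWz: [[626, 78]; [78, 15]]·[m, b]ᵀ = [2018, 256]ᵀ.
Determinant 626·15 − 78² = 3306.
m = (2018·15 − 78·256)/3306 = 1717/551; b = (626·256 − 78·2018)/3306 = 1426/1653.

m = 3.116, b = 0.863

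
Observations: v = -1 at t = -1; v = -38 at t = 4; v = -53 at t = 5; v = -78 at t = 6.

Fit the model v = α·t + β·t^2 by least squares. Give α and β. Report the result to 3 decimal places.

α = -1.437, β = -1.911

With design matrix X, XᵀX = [[78, 404]; [404, 2178]] and Xᵀv = [-884, -4742]ᵀ.
Determinant 78·2178 − 404² = 6668.
α = ((-884)·2178 − 404·(-4742))/6668 = -2396/1667; β = (78·(-4742) − 404·(-884))/6668 = -3185/1667.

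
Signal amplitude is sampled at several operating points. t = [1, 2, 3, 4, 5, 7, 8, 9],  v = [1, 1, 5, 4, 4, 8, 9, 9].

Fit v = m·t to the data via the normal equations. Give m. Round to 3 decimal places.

Entries of XᵀX: Σt·t = 249.
For Xᵀv: Σt·v = 263.
Normal equations: [[249]]·[m]ᵀ = [263]ᵀ.
m = 263/249 = 1.05622.

m = 1.056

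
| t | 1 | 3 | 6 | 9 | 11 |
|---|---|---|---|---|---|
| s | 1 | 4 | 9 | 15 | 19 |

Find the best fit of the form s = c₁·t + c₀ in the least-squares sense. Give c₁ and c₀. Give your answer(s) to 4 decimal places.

c₁ = 1.8088, c₀ = -1.2529

Sums needed: Σt·t = 248, Σt = 30, Σ1 = 5.
For Xᵀs: Σt·s = 411, Σs = 48.
XᵀX·[c₁, c₀]ᵀ = Xᵀs becomes [[248, 30]; [30, 5]]·[c₁, c₀]ᵀ = [411, 48]ᵀ.
Eliminating c₀: 5·(row 1) − 30·(row 2) gives 340·c₁ = 5·411 − 30·48 = 615, so c₁ = 123/68.
Then c₀ = (48 − 30·(123/68))/5 = -213/170.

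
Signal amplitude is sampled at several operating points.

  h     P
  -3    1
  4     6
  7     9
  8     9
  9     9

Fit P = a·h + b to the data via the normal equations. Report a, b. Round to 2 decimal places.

The normal system AᵀA·[a, b]ᵀ = AᵀP is [[219, 25]; [25, 5]]·[a, b]ᵀ = [237, 34]ᵀ.
Δ = 219·5 − 25² = 470.
a = (237·5 − 25·34)/470 = 67/94; b = (219·34 − 25·237)/470 = 1521/470.

a = 0.71, b = 3.24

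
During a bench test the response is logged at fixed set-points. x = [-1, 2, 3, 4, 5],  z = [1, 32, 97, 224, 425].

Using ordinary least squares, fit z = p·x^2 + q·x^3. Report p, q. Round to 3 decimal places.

Setting ∂/∂p … = 0 gives: 979·p + 4423·q = 15211;  4423·p + 20515·q = 70335.
Determinant 979·20515 − 4423² = 521256.
p = (15211·20515 − 4423·70335)/521256 = 120245/65157; q = (979·70335 − 4423·15211)/521256 = 197464/65157.

p = 1.845, q = 3.031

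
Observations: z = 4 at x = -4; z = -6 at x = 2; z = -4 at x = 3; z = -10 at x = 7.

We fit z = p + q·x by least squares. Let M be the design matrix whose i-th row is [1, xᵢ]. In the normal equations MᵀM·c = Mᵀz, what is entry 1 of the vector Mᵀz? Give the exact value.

-16

Entry 1 ↔ basis 1, so (Mᵀz)_{1} = Σᵢ zᵢ = (1)·(4) + (1)·(-6) + (1)·(-4) + (1)·(-10) = -16.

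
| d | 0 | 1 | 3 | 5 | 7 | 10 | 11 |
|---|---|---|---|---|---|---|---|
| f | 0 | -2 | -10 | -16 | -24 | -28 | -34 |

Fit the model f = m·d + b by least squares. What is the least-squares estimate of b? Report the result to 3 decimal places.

Sums needed: Σd·d = 305, Σd = 37, Σ1 = 7.
Right-hand side: Σd·f = -934, Σf = -114.
Determinant 305·7 − 37² = 766.
m = ((-934)·7 − 37·(-114))/766 = -1160/383; b = (305·(-114) − 37·(-934))/766 = -106/383.

b = -0.277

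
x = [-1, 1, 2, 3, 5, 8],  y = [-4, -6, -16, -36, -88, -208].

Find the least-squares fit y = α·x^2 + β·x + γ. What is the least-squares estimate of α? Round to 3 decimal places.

From the data, Σx^2·x^2 = 4820, Σx^2·x = 672, Σx^2 = 104, Σx·x = 104, Σx = 18, Σ1 = 6.
And Σx^2·y = -15910, Σx·y = -2246, Σy = -358.
Normal equations: [[4820, 672, 104]; [672, 104, 18]; [104, 18, 6]]·[α, β, γ]ᵀ = [-15910, -2246, -358]ᵀ.
Row-reducing yields α = -9497/3190, β = -15988/7975, γ = -16341/7975.

α = -2.977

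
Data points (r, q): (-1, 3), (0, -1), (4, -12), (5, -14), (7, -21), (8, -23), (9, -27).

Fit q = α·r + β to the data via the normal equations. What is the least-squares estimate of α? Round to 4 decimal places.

Entries of MᵀM: Σr·r = 236, Σr = 32, Σ1 = 7.
Moment sums: Σr·q = -695, Σq = -95.
MᵀM·[α, β]ᵀ = Mᵀq becomes [[236, 32]; [32, 7]]·[α, β]ᵀ = [-695, -95]ᵀ.
det = 236·7 − 32² = 628.
α = ((-695)·7 − 32·(-95))/628 = -1825/628; β = (236·(-95) − 32·(-695))/628 = -45/157.

α = -2.9061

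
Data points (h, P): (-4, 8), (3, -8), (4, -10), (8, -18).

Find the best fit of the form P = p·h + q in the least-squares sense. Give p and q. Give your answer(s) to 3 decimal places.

Sums needed: Σh·h = 105, Σh = 11, Σ1 = 4.
For XᵀP: Σh·P = -240, ΣP = -28.
Normal equations: [[105, 11]; [11, 4]]·[p, q]ᵀ = [-240, -28]ᵀ.
Eliminating q: 4·(row 1) − 11·(row 2) gives 299·p = 4·(-240) − 11·(-28) = -652, so p = -652/299.
Then q = ((-28) − 11·(-652/299))/4 = -300/299.

p = -2.181, q = -1.003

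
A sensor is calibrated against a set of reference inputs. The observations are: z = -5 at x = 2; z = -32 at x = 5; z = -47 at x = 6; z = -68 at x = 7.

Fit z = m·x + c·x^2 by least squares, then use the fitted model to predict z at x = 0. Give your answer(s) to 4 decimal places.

Sums needed: Σx·x = 114, Σx·x^2 = 692, Σx^2·x^2 = 4338.
And Σx·z = -928, Σx^2·z = -5844.
Eliminating c: 4338·(row 1) − 692·(row 2) gives 15668·m = 4338·(-928) − 692·(-5844) = 18384, so m = 4596/3917.
Then c = ((-5844) − 692·(4596/3917))/4338 = -6010/3917.
At x = 0: ẑ = (4596/3917)·(0) + (-6010/3917)·(0) = 0.

ẑ = 0.0000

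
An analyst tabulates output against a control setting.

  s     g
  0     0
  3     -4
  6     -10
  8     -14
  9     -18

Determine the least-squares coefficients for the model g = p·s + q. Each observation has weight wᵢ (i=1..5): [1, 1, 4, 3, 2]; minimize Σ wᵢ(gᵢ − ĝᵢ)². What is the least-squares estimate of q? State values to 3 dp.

The normal system MᵀWM·[p, q]ᵀ = MᵀWg is [[507, 69]; [69, 11]]·[p, q]ᵀ = [-912, -122]ᵀ.
Determinant 507·11 − 69² = 816.
p = ((-912)·11 − 69·(-122))/816 = -269/136; q = (507·(-122) − 69·(-912))/816 = 179/136.

q = 1.316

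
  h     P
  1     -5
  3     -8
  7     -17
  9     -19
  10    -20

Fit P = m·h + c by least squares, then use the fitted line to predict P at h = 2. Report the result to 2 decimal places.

The normal equations are: 240·m + 30·c = -519;  30·m + 5·c = -69.
(Σh·h = 240, Σh = 30, Σ1 = 5, Σh·P = -519, ΣP = -69.)
Δ = 240·5 − 30² = 300.
m = ((-519)·5 − 30·(-69))/300 = -7/4; c = (240·(-69) − 30·(-519))/300 = -33/10.
At h = 2: P̂ = (-7/4)·(2) + (-33/10)·(1) = -34/5.

P̂ = -6.80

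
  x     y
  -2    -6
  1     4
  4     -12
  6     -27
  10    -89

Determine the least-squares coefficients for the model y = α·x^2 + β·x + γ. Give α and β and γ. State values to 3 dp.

With design matrix M, MᵀM = [[11569, 1273, 157]; [1273, 157, 19]; [157, 19, 5]] and Mᵀy = [-10084, -1084, -130]ᵀ.
Inverting the 3×3 Gram matrix, [α, β, γ]ᵀ = [-15263/14651, 19809/14651, 3294/2093]ᵀ.

α = -1.042, β = 1.352, γ = 1.574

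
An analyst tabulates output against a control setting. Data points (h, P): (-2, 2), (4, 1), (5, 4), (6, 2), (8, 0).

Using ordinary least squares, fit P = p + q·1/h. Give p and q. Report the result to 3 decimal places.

With design matrix M, MᵀM = [[5, 29/120]; [29/120, 5701/14400]] and MᵀP = [9, 23/60]ᵀ.
Determinant 5·(5701/14400) − (29/120)² = 1729/900.
p = (9·(5701/14400) − (29/120)·(23/60))/(1729/900) = 49975/27664; q = (5·(23/60) − (29/120)·9)/(1729/900) = -465/3458.

p = 1.806, q = -0.134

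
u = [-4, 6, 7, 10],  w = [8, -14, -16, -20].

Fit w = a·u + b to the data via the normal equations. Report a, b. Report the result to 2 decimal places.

a = -2.06, b = -0.70

The normal equations are: 201·a + 19·b = -428;  19·a + 4·b = -42.
Eliminating b: 4·(row 1) − 19·(row 2) gives 443·a = 4·(-428) − 19·(-42) = -914, so a = -914/443.
Then b = ((-42) − 19·(-914/443))/4 = -310/443.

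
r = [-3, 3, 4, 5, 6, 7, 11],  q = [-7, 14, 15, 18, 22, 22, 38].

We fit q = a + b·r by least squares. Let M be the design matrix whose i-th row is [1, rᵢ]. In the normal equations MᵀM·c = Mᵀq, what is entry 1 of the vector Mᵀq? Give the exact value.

Entry 1 ↔ basis 1, so (Mᵀq)_{1} = Σᵢ qᵢ = (1)·(-7) + (1)·(14) + (1)·(15) + (1)·(18) + (1)·(22) + (1)·(22) + (1)·(38) = 122.

122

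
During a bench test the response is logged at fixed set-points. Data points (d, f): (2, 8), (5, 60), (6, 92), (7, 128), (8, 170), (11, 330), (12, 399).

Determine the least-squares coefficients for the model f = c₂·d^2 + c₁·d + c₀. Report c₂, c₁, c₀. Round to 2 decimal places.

c₂ = 3.02, c₁ = -3.26, c₀ = 2.21

With design matrix M, MᵀM = [[43811, 4263, 443]; [4263, 443, 51]; [443, 51, 7]] and Mᵀf = [119382, 11542, 1187]ᵀ.
Inverting the 3×3 Gram matrix, [c₂, c₁, c₀]ᵀ = [289063/95732, -311771/95732, 4064/1841]ᵀ.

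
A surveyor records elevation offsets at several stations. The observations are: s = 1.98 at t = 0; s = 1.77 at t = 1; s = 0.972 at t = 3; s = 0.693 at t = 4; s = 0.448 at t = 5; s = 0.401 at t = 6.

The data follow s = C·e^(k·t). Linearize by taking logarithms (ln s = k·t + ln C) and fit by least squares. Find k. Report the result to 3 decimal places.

k = -0.289

With ln sᵢ as the transformed response and tᵢ as the regressor:
Over the data: Σt = 19.0000, Σ(t)² = 87.0000, Σln s = -0.8578, Σt·ln s = -10.4787.
Normal system: [[87.0000, 19.0000]; [19.0000, 6]]·[k, ln C]ᵀ = [-10.4787, -0.8578]ᵀ.
Solving (det = 161.0000): k = -0.28928, ln C = 0.77308.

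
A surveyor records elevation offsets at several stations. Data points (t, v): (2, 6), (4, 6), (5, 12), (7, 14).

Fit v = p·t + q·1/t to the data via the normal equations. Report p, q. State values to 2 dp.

Entries of MᵀM: Σt·t = 94, Σt·1/t = 4, Σ1/t·1/t = 7309/19600.
Right-hand side: Σt·v = 194, Σ1/t·v = 89/10.
det = 94·(7309/19600) − 4² = 186723/9800.
p = (194·(7309/19600) − 4·(89/10))/(186723/9800) = 120031/62241; q = (94·(89/10) − 4·194)/(186723/9800) = 197960/62241.

p = 1.93, q = 3.18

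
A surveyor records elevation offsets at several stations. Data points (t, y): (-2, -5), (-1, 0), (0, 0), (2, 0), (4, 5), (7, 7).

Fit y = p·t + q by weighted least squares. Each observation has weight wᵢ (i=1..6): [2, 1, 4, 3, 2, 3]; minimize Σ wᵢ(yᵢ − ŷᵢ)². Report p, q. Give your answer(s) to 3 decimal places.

p = 1.179, q = -0.957

Entries of MᵀWM: Σwᵢ·t·t = 200, Σwᵢ·t = 30, Σwᵢ·1 = 15.
Moment sums: Σwᵢ·t·y = 207, Σwᵢ·y = 21.
MᵀWM·[p, q]ᵀ = MᵀWy becomes [[200, 30]; [30, 15]]·[p, q]ᵀ = [207, 21]ᵀ.
Eliminating q: 15·(row 1) − 30·(row 2) gives 2100·p = 15·207 − 30·21 = 2475, so p = 33/28.
Then q = (21 − 30·(33/28))/15 = -67/70.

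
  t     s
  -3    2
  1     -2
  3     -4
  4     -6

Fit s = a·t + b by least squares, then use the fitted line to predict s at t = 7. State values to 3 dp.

Compute the Gram sums: Σt·t = 35, Σt = 5, Σ1 = 4.
Moment sums: Σt·s = -44, Σs = -10.
Eliminating b: 4·(row 1) − 5·(row 2) gives 115·a = 4·(-44) − 5·(-10) = -126, so a = -126/115.
Then b = ((-10) − 5·(-126/115))/4 = -26/23.
At t = 7: ŝ = (-126/115)·(7) + (-26/23)·(1) = -44/5.

ŝ = -8.800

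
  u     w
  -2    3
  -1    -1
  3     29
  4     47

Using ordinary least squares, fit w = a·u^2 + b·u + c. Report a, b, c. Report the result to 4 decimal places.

Compute the Gram sums: Σu^2·u^2 = 354, Σu^2·u = 82, Σu^2 = 30, Σu·u = 30, Σu = 4, Σ1 = 4.
Moment sums: Σu^2·w = 1024, Σu·w = 270, Σw = 78.
AᵀA·[a, b, c]ᵀ = Aᵀw becomes [[354, 82, 30]; [82, 30, 4]; [30, 4, 4]]·[a, b, c]ᵀ = [1024, 270, 78]ᵀ.
Inverting the 3×3 Gram matrix, [a, b, c]ᵀ = [11/5, 194/65, 1/65]ᵀ.

a = 2.2000, b = 2.9846, c = 0.0154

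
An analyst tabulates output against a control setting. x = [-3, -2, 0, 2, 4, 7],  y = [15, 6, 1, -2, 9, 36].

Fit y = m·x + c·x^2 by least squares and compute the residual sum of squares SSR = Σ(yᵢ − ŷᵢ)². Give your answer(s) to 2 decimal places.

From the data, Σx·x = 82, Σx·x^2 = 380, Σx^2·x^2 = 2770.
And Σx·y = 227, Σx^2·y = 2059.
AᵀA·[m, c]ᵀ = Aᵀy becomes [[82, 380]; [380, 2770]]·[m, c]ᵀ = [227, 2059]ᵀ.
Determinant 82·2770 − 380² = 82740.
m = (227·2770 − 380·2059)/82740 = -5121/2758; c = (82·2059 − 380·227)/82740 = 13763/13790.
Residuals: 3084/6895, -11761/6895, 1, -15711/6895, 3161/6895, 92/985; SSR = 65644/6895.

SSR = 9.52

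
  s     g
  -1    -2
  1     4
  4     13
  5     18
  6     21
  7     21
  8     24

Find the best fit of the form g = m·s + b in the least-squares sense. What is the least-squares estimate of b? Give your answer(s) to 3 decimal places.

b = 1.392

Setting ∂/∂m … = 0 gives: 192·m + 30·b = 613;  30·m + 7·b = 99.
(Σs·s = 192, Σs = 30, Σ1 = 7, Σs·g = 613, Σg = 99.)
Eliminating b: 7·(row 1) − 30·(row 2) gives 444·m = 7·613 − 30·99 = 1321, so m = 1321/444.
Then b = (99 − 30·(1321/444))/7 = 103/74.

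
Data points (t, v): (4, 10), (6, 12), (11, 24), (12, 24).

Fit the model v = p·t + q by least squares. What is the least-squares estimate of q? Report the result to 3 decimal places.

Sums needed: Σt·t = 317, Σt = 33, Σ1 = 4.
Moment sums: Σt·v = 664, Σv = 70.
Determinant 317·4 − 33² = 179.
p = (664·4 − 33·70)/179 = 346/179; q = (317·70 − 33·664)/179 = 278/179.

q = 1.553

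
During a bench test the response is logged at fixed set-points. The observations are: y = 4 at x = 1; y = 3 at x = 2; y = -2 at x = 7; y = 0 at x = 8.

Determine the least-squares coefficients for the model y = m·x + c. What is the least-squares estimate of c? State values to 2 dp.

c = 4.47

Compute the Gram sums: Σx·x = 118, Σx = 18, Σ1 = 4.
For Mᵀy: Σx·y = -4, Σy = 5.
Normal equations: [[118, 18]; [18, 4]]·[m, c]ᵀ = [-4, 5]ᵀ.
Eliminating c: 4·(row 1) − 18·(row 2) gives 148·m = 4·(-4) − 18·5 = -106, so m = -53/74.
Then c = (5 − 18·(-53/74))/4 = 331/74.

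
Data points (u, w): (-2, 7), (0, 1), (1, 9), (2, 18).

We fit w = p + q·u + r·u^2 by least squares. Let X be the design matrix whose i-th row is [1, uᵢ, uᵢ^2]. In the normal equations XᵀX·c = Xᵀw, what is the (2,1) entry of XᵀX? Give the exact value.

1

Row 2 ↔ basis u, column 1 ↔ basis 1, so (XᵀX)_{2,1} = Σᵢ u = (-2)·(1) + (0)·(1) + (1)·(1) + (2)·(1) = 1.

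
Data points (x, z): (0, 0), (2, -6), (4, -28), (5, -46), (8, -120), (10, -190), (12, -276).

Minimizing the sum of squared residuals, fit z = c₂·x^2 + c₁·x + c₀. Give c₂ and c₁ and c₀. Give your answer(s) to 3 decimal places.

c₂ = -1.989, c₁ = 0.868, c₀ = 0.049

Sums needed: Σx^2·x^2 = 35729, Σx^2·x = 3437, Σx^2 = 353, Σx·x = 353, Σx = 41, Σ1 = 7.
And Σx^2·z = -68046, Σx·z = -6526, Σz = -666.
Normal equations: [[35729, 3437, 353]; [3437, 353, 41]; [353, 41, 7]]·[c₂, c₁, c₀]ᵀ = [-68046, -6526, -666]ᵀ.
Solving the 3×3 system (Gaussian elimination) gives c₂ = -9193/4623, c₁ = 4015/4623, c₀ = 76/1541.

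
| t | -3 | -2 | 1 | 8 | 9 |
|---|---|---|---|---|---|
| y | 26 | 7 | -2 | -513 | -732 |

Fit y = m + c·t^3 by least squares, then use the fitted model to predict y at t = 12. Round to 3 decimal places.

ŷ = -1732.282

Entries of MᵀM: Σ1 = 5, Σt^3 = 1207, Σt^3·t^3 = 794379.
And Σy = -1214, Σt^3·y = -797044.
Determinant 5·794379 − 1207² = 2515046.
m = ((-1214)·794379 − 1207·(-797044))/2515046 = -1171999/1257523; c = (5·(-797044) − 1207·(-1214))/2515046 = -1259961/1257523.
At t = 12: ŷ = (-1171999/1257523)·(1) + (-1259961/1257523)·(1728) = -2178384607/1257523.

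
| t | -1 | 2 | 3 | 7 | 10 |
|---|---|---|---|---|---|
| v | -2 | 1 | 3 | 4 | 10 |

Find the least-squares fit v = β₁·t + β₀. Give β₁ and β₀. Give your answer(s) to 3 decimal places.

β₁ = 0.987, β₀ = -0.944

Entries of XᵀX: Σt·t = 163, Σt = 21, Σ1 = 5.
For Xᵀv: Σt·v = 141, Σv = 16.
XᵀX·[β₁, β₀]ᵀ = Xᵀv becomes [[163, 21]; [21, 5]]·[β₁, β₀]ᵀ = [141, 16]ᵀ.
Δ = 163·5 − 21² = 374.
β₁ = (141·5 − 21·16)/374 = 369/374; β₀ = (163·16 − 21·141)/374 = -353/374.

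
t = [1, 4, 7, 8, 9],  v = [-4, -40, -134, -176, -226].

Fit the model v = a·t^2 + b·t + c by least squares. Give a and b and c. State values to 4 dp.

Compute the Gram sums: Σt^2·t^2 = 13315, Σt^2·t = 1649, Σt^2 = 211, Σt·t = 211, Σt = 29, Σ1 = 5.
Right-hand side: Σt^2·v = -36780, Σt·v = -4544, Σv = -580.
So AᵀA·[a, b, c]ᵀ = Aᵀv: [[13315, 1649, 211]; [1649, 211, 29]; [211, 29, 5]]·[a, b, c]ᵀ = [-36780, -4544, -580]ᵀ.
Solving the 3×3 system (Gaussian elimination) gives a = -15547/4992, b = 16823/4992, c = -3427/832.

a = -3.1144, b = 3.3700, c = -4.1190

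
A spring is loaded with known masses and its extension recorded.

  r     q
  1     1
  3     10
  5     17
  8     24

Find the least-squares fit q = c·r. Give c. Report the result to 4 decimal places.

Setting ∂/∂c … = 0 gives: 99·c = 308.
(Σr·r = 99, Σr·q = 308.)
c = 308/99 = 3.11111.

c = 3.1111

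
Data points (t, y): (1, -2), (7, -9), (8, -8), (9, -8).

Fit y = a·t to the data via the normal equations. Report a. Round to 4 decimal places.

a = -1.0308

Entries of AᵀA: Σt·t = 195.
For Aᵀy: Σt·y = -201.
Hence a = -201 / 195 ≈ -1.03077.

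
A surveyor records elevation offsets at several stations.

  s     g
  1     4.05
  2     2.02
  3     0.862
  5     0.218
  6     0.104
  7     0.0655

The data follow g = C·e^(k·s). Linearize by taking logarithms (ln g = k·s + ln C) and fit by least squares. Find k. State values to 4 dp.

Let Y = ln g. Fitting Y = k·s + ln C by least squares:
Sums: Σs = 24.0000, Σ(s)² = 124.0000, Σln g = -4.5590, Σs·ln g = -37.9170.
Normal system: [[124.0000, 24.0000]; [24.0000, 6]]·[k, ln C]ᵀ = [-37.9170, -4.5590]ᵀ.
Δ = 124.0000·6 − (24.0000)² = 168.0000; k = (-37.9170·6 − 24.0000·-4.5590)/168.0000 = -0.70289, ln C = (124.0000·-4.5590 − 24.0000·-37.9170)/168.0000 = 2.05173.

k = -0.7029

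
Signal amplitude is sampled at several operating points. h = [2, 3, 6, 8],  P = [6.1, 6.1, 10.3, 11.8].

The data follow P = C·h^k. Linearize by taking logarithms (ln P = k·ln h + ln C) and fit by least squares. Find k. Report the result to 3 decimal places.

Taking logs, ln P = k·ln h + ln C, so regress ln P on ln h.
AᵀA = [[9.2219, 5.6630]; [5.6630, 4]], rhs = [12.5509, 8.4168]ᵀ  (here Σln h = 5.6630, Σ(ln h)² = 9.2219, Σln P = 8.4168, Σln h·ln P = 12.5509).
Δ = 9.2219·4 − (5.6630)² = 4.8184; k = (12.5509·4 − 5.6630·8.4168)/4.8184 = 0.52706, ln C = (9.2219·8.4168 − 5.6630·12.5509)/4.8184 = 1.35803.

k = 0.527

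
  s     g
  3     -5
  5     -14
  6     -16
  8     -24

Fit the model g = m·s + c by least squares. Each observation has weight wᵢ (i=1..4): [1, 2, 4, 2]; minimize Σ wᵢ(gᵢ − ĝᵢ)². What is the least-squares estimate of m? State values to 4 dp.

Setting ∂/∂m … = 0 gives: 331·m + 53·c = -923;  53·m + 9·c = -145.
(Σwᵢ·s·s = 331, Σwᵢ·s = 53, Σwᵢ·1 = 9, Σwᵢ·s·g = -923, Σwᵢ·g = -145.)
Δ = 331·9 − 53² = 170.
m = ((-923)·9 − 53·(-145))/170 = -311/85; c = (331·(-145) − 53·(-923))/170 = 462/85.

m = -3.6588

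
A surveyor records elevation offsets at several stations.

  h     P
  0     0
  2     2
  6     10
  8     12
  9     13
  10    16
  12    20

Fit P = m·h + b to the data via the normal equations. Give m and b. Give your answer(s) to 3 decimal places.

m = 1.647, b = -0.632

From the data, Σh·h = 429, Σh = 47, Σ1 = 7.
And Σh·P = 677, ΣP = 73.
Δ = 429·7 − 47² = 794.
m = (677·7 − 47·73)/794 = 654/397; b = (429·73 − 47·677)/794 = -251/397.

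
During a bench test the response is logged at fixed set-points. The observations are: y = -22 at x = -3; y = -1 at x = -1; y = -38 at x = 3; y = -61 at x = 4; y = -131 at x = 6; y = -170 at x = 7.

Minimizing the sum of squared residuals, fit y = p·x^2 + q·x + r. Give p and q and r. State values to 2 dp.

Compute the Gram sums: Σx^2·x^2 = 4116, Σx^2·x = 622, Σx^2 = 120, Σx·x = 120, Σx = 16, Σ1 = 6.
And Σx^2·y = -14563, Σx·y = -2267, Σy = -423.
So AᵀA·[p, q, r]ᵀ = Aᵀy: [[4116, 622, 120]; [622, 120, 16]; [120, 16, 6]]·[p, q, r]ᵀ = [-14563, -2267, -423]ᵀ.
Inverting the 3×3 Gram matrix, [p, q, r]ᵀ = [-191981/62250, -55709/20750, -103333/62250]ᵀ.

p = -3.08, q = -2.68, r = -1.66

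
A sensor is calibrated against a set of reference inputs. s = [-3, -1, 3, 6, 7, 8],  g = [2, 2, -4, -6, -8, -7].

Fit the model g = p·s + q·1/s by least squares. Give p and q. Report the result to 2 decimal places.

p = -0.97, q = -0.95

Setting ∂/∂p … = 0 gives: 168·p + 6·q = -168;  6·p + (4033/3136)·q = -393/56.
(Σs·s = 168, Σs·1/s = 6, Σ1/s·1/s = 4033/3136, Σs·g = -168, Σ1/s·g = -393/56.)
det = 168·(4033/3136) − 6² = 10083/56.
p = ((-168)·(4033/3136) − 6·(-393/56))/(10083/56) = -3247/3361; q = (168·(-393/56) − 6·(-168))/(10083/56) = -3192/3361.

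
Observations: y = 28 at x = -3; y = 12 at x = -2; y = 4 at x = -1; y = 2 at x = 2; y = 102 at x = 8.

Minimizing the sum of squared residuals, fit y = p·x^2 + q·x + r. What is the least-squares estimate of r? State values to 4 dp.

Forming MᵀM = [[4210, 484, 82]; [484, 82, 4]; [82, 4, 5]] and Mᵀy = [6840, 708, 148]ᵀ gives MᵀM·[p, q, r]ᵀ = Mᵀy.
Row-reducing yields p = 42100/21133, q = -65414/21133, r = -1796/3019.

r = -0.5949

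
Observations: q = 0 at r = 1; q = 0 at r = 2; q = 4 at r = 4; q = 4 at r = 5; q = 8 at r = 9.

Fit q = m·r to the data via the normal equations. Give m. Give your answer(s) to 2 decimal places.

The normal equations are: 127·m = 108.
Hence m = 108 / 127 ≈ 0.850394.

m = 0.85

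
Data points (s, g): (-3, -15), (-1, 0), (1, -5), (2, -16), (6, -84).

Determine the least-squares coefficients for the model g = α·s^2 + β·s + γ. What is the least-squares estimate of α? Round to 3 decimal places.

Sums needed: Σs^2·s^2 = 1395, Σs^2·s = 197, Σs^2 = 51, Σs·s = 51, Σs = 5, Σ1 = 5.
Right-hand side: Σs^2·g = -3228, Σs·g = -496, Σg = -120.
Normal equations: [[1395, 197, 51]; [197, 51, 5]; [51, 5, 5]]·[α, β, γ]ᵀ = [-3228, -496, -120]ᵀ.
Row-reducing yields α = -23305/11828, β = -22713/11828, γ = -5862/2957.

α = -1.970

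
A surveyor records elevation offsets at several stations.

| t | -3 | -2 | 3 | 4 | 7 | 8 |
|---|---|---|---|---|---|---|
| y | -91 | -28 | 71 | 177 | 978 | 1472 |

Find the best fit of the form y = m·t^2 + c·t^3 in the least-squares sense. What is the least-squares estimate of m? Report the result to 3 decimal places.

The normal system MᵀM·[m, c]ᵀ = Mᵀy is [[6931, 50567]; [50567, 385411]]·[m, c]ᵀ = [144670, 1105044]ᵀ.
det = 6931·385411 − 50567² = 114262152.
m = (144670·385411 − 50567·1105044)/114262152 = -60675289/57131076; c = (6931·1105044 − 50567·144670)/114262152 = 171766037/57131076.

m = -1.062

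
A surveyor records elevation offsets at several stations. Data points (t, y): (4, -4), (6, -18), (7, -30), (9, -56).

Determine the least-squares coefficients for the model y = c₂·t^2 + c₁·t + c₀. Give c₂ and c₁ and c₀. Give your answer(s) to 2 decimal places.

c₂ = -1.00, c₁ = 2.54, c₀ = 2.00

From the data, Σt^2·t^2 = 10514, Σt^2·t = 1352, Σt^2 = 182, Σt·t = 182, Σt = 26, Σ1 = 4.
Right-hand side: Σt^2·y = -6718, Σt·y = -838, Σy = -108.
Normal equations: [[10514, 1352, 182]; [1352, 182, 26]; [182, 26, 4]]·[c₂, c₁, c₀]ᵀ = [-6718, -838, -108]ᵀ.
Row-reducing yields c₂ = -1, c₁ = 33/13, c₀ = 2.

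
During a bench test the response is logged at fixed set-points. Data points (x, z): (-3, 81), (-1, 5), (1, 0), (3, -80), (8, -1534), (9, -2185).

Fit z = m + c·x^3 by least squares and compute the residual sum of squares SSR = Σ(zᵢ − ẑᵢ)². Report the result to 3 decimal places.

SSR = 4.971

From the data, Σ1 = 6, Σx^3 = 1241, Σx^3·x^3 = 795045.
Moment sums: Σz = -3713, Σx^3·z = -2382625.
Normal equations: [[6, 1241]; [1241, 795045]]·[m, c]ᵀ = [-3713, -2382625]ᵀ.
Δ = 6·795045 − 1241² = 3230189.
m = ((-3713)·795045 − 1241·(-2382625))/3230189 = 4835540/3230189; c = (6·(-2382625) − 1241·(-3713))/3230189 = -9687917/3230189.
Residuals: -207130/140443, 1627488/3230189, 4852377/3230189, -1676901/3230189, 268038/3230189, -307012/3230189; SSR = 16057258/3230189.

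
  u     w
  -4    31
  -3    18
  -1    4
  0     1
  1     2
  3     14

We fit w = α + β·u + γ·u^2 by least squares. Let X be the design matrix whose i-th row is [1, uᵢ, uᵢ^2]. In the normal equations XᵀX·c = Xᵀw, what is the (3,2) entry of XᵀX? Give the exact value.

-64

Row 3 ↔ basis u^2, column 2 ↔ basis u, so (XᵀX)_{3,2} = Σᵢ (u^2)·(u) = (16)·(-4) + (9)·(-3) + (1)·(-1) + (0)·(0) + (1)·(1) + (9)·(3) = -64.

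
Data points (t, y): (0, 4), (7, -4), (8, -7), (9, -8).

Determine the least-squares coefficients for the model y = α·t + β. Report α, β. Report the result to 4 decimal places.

α = -1.3200, β = 4.1700

The normal system AᵀA·[α, β]ᵀ = Aᵀy is [[194, 24]; [24, 4]]·[α, β]ᵀ = [-156, -15]ᵀ.
Eliminating β: 4·(row 1) − 24·(row 2) gives 200·α = 4·(-156) − 24·(-15) = -264, so α = -33/25.
Then β = ((-15) − 24·(-33/25))/4 = 417/100.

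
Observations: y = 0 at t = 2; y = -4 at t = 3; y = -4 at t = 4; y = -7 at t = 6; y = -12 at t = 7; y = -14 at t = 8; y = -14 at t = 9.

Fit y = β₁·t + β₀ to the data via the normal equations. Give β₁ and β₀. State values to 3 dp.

β₁ = -2.051, β₀ = 3.572

From the data, Σt·t = 259, Σt = 39, Σ1 = 7.
And Σt·y = -392, Σy = -55.
Normal equations: [[259, 39]; [39, 7]]·[β₁, β₀]ᵀ = [-392, -55]ᵀ.
Eliminating β₀: 7·(row 1) − 39·(row 2) gives 292·β₁ = 7·(-392) − 39·(-55) = -599, so β₁ = -599/292.
Then β₀ = ((-55) − 39·(-599/292))/7 = 1043/292.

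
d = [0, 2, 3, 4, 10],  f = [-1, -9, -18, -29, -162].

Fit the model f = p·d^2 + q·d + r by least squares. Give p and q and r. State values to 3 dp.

Entries of XᵀX: Σd^2·d^2 = 10353, Σd^2·d = 1099, Σd^2 = 129, Σd·d = 129, Σd = 19, Σ1 = 5.
And Σd^2·f = -16862, Σd·f = -1808, Σf = -219.
XᵀX·[p, q, r]ᵀ = Xᵀf becomes [[10353, 1099, 129]; [1099, 129, 19]; [129, 19, 5]]·[p, q, r]ᵀ = [-16862, -1808, -219]ᵀ.
Solving the 3×3 system (Gaussian elimination) gives p = -26727/17732, q = -4540/4433, r = -18097/17732.

p = -1.507, q = -1.024, r = -1.021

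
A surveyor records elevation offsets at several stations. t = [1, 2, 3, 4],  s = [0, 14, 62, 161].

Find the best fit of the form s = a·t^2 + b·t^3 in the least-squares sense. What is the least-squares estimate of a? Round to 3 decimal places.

Entries of AᵀA: Σt^2·t^2 = 354, Σt^2·t^3 = 1300, Σt^3·t^3 = 4890.
And Σt^2·s = 3190, Σt^3·s = 12090.
Eliminating b: 4890·(row 1) − 1300·(row 2) gives 41060·a = 4890·3190 − 1300·12090 = -117900, so a = -5895/2053.
Then b = (12090 − 1300·(-5895/2053))/4890 = 6643/2053.

a = -2.871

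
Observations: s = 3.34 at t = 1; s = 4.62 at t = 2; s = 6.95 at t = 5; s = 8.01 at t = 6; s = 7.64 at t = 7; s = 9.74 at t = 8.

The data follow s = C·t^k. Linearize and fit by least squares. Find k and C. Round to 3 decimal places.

k = 0.477, C = 3.314

Taking logs, ln s = k·ln t + ln C, so regress ln s on ln t.
XᵀX = [[14.3918, 8.1197]; [8.1197, 6]], rhs = [16.5993, 11.0654]ᵀ  (here Σln t = 8.1197, Σ(ln t)² = 14.3918, Σln s = 11.0654, Σln t·ln s = 16.5993).
Δ = 14.3918·6 − (8.1197)² = 20.4213; k = (16.5993·6 − 8.1197·11.0654)/20.4213 = 0.47733, ln C = (14.3918·11.0654 − 8.1197·16.5993)/20.4213 = 1.19827, so C = exp(1.19827) = 3.31439.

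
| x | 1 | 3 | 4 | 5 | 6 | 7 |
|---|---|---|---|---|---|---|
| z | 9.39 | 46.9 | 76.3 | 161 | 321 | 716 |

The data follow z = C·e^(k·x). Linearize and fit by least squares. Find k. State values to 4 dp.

k = 0.7069

Let Y = ln z. Fitting Y = k·x + ln C by least squares:
Sums: Σx = 26.0000, Σ(x)² = 136.0000, Σln z = 27.8489, Σx·ln z = 137.1738.
Normal system: [[136.0000, 26.0000]; [26.0000, 6]]·[k, ln C]ᵀ = [137.1738, 27.8489]ᵀ.
Δ = 136.0000·6 − (26.0000)² = 140.0000; k = (137.1738·6 − 26.0000·27.8489)/140.0000 = 0.70695, ln C = (136.0000·27.8489 − 26.0000·137.1738)/140.0000 = 1.57804.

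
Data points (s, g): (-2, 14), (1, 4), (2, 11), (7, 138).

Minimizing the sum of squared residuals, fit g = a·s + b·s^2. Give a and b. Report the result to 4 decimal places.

Entries of AᵀA: Σs·s = 58, Σs·s^2 = 344, Σs^2·s^2 = 2434.
Moment sums: Σs·g = 964, Σs^2·g = 6866.
So AᵀA·[a, b]ᵀ = Aᵀg: [[58, 344]; [344, 2434]]·[a, b]ᵀ = [964, 6866]ᵀ.
Eliminating b: 2434·(row 1) − 344·(row 2) gives 22836·a = 2434·964 − 344·6866 = -15528, so a = -1294/1903.
Then b = (6866 − 344·(-1294/1903))/2434 = 5551/1903.

a = -0.6800, b = 2.9170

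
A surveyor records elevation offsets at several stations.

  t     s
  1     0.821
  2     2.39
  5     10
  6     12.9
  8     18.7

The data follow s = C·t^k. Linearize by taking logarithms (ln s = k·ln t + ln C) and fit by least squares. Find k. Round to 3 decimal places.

Taking logs, ln s = k·ln t + ln C, so regress ln s on ln t.
Σln t = 6.1738, Σ(ln t)² = 10.6052, Σln s = 8.4624, Σln t·ln s = 14.9814.
Equations: 10.6052·k + 6.1738·ln C = 14.9814;  6.1738·k + 5·ln C = 8.4624.
Solving (det = 14.9105): k = 1.51988, ln C = -0.18420.

k = 1.520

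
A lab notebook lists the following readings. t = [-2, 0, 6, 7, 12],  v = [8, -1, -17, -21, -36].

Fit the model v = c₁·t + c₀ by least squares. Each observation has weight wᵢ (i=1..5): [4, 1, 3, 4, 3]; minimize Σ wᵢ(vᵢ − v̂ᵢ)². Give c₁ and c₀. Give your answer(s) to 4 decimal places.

c₁ = -3.1223, c₀ = 1.2702

Compute the Gram sums: Σwᵢ·t·t = 752, Σwᵢ·t = 74, Σwᵢ·1 = 15.
And Σwᵢ·t·v = -2254, Σwᵢ·v = -212.
Normal equations: [[752, 74]; [74, 15]]·[c₁, c₀]ᵀ = [-2254, -212]ᵀ.
Determinant 752·15 − 74² = 5804.
c₁ = ((-2254)·15 − 74·(-212))/5804 = -9061/2902; c₀ = (752·(-212) − 74·(-2254))/5804 = 1843/1451.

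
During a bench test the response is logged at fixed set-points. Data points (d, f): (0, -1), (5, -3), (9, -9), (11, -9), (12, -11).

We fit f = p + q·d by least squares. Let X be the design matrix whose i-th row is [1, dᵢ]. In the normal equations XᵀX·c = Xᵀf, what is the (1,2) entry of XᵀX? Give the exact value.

37

Row 1 ↔ basis 1, column 2 ↔ basis d, so (XᵀX)_{1,2} = Σᵢ d = (1)·(0) + (1)·(5) + (1)·(9) + (1)·(11) + (1)·(12) = 37.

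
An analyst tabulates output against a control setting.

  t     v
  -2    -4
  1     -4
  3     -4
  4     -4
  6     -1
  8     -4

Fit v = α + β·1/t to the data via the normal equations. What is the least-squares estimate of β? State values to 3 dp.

β = -0.163

Setting ∂/∂α … = 0 gives: 6·α + (11/8)·β = -21;  (11/8)·α + (845/576)·β = -5.
(Σ1 = 6, Σ1/t = 11/8, Σ1/t·1/t = 845/576, Σv = -21, Σ1/t·v = -5.)
Δ = 6·(845/576) − (11/8)² = 1327/192.
α = ((-21)·(845/576) − (11/8)·(-5))/(1327/192) = -4595/1327; β = (6·(-5) − (11/8)·(-21))/(1327/192) = -216/1327.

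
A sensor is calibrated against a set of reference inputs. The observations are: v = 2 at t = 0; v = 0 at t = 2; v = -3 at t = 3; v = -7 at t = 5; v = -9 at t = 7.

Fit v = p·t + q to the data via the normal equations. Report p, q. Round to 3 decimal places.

Forming AᵀA = [[87, 17]; [17, 5]] and Aᵀv = [-107, -17]ᵀ gives AᵀA·[p, q]ᵀ = Aᵀv.
Eliminating q: 5·(row 1) − 17·(row 2) gives 146·p = 5·(-107) − 17·(-17) = -246, so p = -123/73.
Then q = ((-17) − 17·(-123/73))/5 = 170/73.

p = -1.685, q = 2.329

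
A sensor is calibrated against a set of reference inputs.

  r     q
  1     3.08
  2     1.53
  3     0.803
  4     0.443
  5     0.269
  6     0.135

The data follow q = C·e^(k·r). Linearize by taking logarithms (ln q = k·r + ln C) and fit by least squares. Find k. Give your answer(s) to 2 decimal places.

k = -0.61

Taking logs, ln q = k·r + ln C, so regress ln q on r.
Over the data: Σr = 21.0000, Σ(r)² = 91.0000, Σln q = -2.7989, Σr·ln q = -20.5196.
Normal system: [[91.0000, 21.0000]; [21.0000, 6]]·[k, ln C]ᵀ = [-20.5196, -2.7989]ᵀ.
Δ = 91.0000·6 − (21.0000)² = 105.0000; k = (-20.5196·6 − 21.0000·-2.7989)/105.0000 = -0.61276, ln C = (91.0000·-2.7989 − 21.0000·-20.5196)/105.0000 = 1.67819.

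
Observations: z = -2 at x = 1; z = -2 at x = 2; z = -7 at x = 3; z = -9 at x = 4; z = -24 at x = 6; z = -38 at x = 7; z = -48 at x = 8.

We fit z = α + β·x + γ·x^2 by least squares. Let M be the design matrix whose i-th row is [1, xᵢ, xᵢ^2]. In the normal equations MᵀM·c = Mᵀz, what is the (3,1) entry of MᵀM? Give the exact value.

Row 3 ↔ basis x^2, column 1 ↔ basis 1, so (MᵀM)_{3,1} = Σᵢ x^2 = (1)·(1) + (4)·(1) + (9)·(1) + (16)·(1) + (36)·(1) + (49)·(1) + (64)·(1) = 179.

179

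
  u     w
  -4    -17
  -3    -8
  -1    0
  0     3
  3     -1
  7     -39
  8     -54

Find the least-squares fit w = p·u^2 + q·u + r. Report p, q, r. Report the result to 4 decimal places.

The normal equations are: 6916·p + 790·q + 148·r = -5720;  790·p + 148·q + 10·r = -616;  148·p + 10·q + 7·r = -116.
(Σu^2·u^2 = 6916, Σu^2·u = 790, Σu^2 = 148, Σu·u = 148, Σu = 10, Σ1 = 7, Σu^2·w = -5720, Σu·w = -616, Σw = -116.)
Inverting the 3×3 Gram matrix, [p, q, r]ᵀ = [-11432/11123, 108076/100107, 362036/100107]ᵀ.

p = -1.0278, q = 1.0796, r = 3.6165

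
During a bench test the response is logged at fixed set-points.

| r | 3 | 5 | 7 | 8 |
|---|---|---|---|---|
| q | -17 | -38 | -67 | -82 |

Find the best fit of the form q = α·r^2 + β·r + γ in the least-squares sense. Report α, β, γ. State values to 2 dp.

Sums needed: Σr^2·r^2 = 7203, Σr^2·r = 1007, Σr^2 = 147, Σr·r = 147, Σr = 23, Σ1 = 4.
Right-hand side: Σr^2·q = -9634, Σr·q = -1366, Σq = -204.
Normal equations: [[7203, 1007, 147]; [1007, 147, 23]; [147, 23, 4]]·[α, β, γ]ᵀ = [-9634, -1366, -204]ᵀ.
Solving the 3×3 system (Gaussian elimination) gives α = -303/398, β = -1885/398, γ = 838/199.

α = -0.76, β = -4.74, γ = 4.21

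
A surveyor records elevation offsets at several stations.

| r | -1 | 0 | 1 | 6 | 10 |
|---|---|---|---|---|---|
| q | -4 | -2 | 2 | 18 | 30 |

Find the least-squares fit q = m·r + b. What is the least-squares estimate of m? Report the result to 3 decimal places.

From the data, Σr·r = 138, Σr = 16, Σ1 = 5.
For Aᵀq: Σr·q = 414, Σq = 44.
Δ = 138·5 − 16² = 434.
m = (414·5 − 16·44)/434 = 683/217; b = (138·44 − 16·414)/434 = -276/217.

m = 3.147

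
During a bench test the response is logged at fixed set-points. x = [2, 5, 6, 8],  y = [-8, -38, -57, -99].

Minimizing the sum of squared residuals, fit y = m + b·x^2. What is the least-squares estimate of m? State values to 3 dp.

m = -1.326

MᵀM·[m, b]ᵀ = Mᵀy reads: 4·m + 129·b = -202;  129·m + 6033·b = -9370.
(Σ1 = 4, Σx^2 = 129, Σx^2·x^2 = 6033, Σy = -202, Σx^2·y = -9370.)
det = 4·6033 − 129² = 7491.
m = ((-202)·6033 − 129·(-9370))/7491 = -3312/2497; b = (4·(-9370) − 129·(-202))/7491 = -11422/7491.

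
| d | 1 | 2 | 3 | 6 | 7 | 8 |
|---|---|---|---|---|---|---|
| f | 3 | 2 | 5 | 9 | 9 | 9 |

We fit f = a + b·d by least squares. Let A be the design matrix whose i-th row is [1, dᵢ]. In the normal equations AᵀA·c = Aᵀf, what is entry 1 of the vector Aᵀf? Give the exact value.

Entry 1 ↔ basis 1, so (Aᵀf)_{1} = Σᵢ fᵢ = (1)·(3) + (1)·(2) + (1)·(5) + (1)·(9) + (1)·(9) + (1)·(9) = 37.

37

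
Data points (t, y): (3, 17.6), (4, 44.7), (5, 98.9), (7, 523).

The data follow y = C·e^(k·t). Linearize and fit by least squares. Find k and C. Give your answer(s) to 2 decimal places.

k = 0.84, C = 1.47

Taking logs, ln y = k·t + ln C, so regress ln y on t.
Σt = 19.0000, Σ(t)² = 99.0000, Σln y = 17.5216, Σt·ln y = 90.5912.
Normal system: [[99.0000, 19.0000]; [19.0000, 4]]·[k, ln C]ᵀ = [90.5912, 17.5216]ᵀ.
Solving (det = 35.0000): k = 0.84158, ln C = 0.38291, so C = exp(0.38291) = 1.46654.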